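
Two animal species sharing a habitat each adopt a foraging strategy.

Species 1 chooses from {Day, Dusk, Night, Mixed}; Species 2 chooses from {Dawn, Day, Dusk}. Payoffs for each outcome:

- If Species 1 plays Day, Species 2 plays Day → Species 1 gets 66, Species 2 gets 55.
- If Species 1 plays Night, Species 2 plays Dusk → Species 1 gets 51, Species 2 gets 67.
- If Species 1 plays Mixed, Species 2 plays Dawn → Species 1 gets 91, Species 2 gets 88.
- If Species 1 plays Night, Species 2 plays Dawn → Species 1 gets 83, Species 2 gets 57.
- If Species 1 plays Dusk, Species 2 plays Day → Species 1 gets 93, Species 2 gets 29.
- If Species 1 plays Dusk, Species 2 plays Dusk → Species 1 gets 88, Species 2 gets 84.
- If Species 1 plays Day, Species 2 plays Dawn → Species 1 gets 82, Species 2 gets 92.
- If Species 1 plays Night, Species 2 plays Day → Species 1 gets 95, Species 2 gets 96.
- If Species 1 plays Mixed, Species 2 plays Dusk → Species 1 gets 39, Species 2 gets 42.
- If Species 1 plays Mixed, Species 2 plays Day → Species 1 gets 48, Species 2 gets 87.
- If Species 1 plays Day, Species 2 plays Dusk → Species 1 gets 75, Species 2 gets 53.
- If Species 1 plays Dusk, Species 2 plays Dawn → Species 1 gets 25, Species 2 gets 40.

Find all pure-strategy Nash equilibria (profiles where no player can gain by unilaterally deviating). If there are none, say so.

Species 1 against Dawn: payoffs 82, 25, 83, 91 → best response Mixed.
Species 1 against Day: payoffs 66, 93, 95, 48 → best response Night.
Species 1 against Dusk: payoffs 75, 88, 51, 39 → best response Dusk.
Species 2 against Day: payoffs 92, 55, 53 → best response Dawn.
Species 2 against Dusk: payoffs 40, 29, 84 → best response Dusk.
Species 2 against Night: payoffs 57, 96, 67 → best response Day.
Species 2 against Mixed: payoffs 88, 87, 42 → best response Dawn.
Mutual best responses: (Dusk, Dusk); (Night, Day); (Mixed, Dawn).

(Dusk, Dusk); (Night, Day); (Mixed, Dawn)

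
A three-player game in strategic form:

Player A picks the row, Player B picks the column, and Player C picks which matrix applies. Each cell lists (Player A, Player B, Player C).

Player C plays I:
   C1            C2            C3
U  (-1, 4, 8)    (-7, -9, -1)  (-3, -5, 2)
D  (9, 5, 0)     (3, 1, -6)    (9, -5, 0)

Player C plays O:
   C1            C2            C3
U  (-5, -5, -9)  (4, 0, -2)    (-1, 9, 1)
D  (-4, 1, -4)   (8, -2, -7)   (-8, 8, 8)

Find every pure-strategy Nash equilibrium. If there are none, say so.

Player A against (C1, I): payoffs -1, 9 → best response D.
Player A against (C1, O): payoffs -5, -4 → best response D.
Player A against (C2, I): payoffs -7, 3 → best response D.
Player A against (C2, O): payoffs 4, 8 → best response D.
Player A against (C3, I): payoffs -3, 9 → best response D.
Player A against (C3, O): payoffs -1, -8 → best response U.
Player B against (U, I): payoffs 4, -9, -5 → best response C1.
Player B against (U, O): payoffs -5, 0, 9 → best response C3.
Player B against (D, I): payoffs 5, 1, -5 → best response C1.
Player B against (D, O): payoffs 1, -2, 8 → best response C3.
Player C against (U, C1): payoffs 8, -9 → best response I.
Player C against (U, C2): payoffs -1, -2 → best response I.
Player C against (U, C3): payoffs 2, 1 → best response I.
Player C against (D, C1): payoffs 0, -4 → best response I.
Player C against (D, C2): payoffs -6, -7 → best response I.
Player C against (D, C3): payoffs 0, 8 → best response O.
Mutual best responses: (D, C1, I).

Pure NE: (D, C1, I)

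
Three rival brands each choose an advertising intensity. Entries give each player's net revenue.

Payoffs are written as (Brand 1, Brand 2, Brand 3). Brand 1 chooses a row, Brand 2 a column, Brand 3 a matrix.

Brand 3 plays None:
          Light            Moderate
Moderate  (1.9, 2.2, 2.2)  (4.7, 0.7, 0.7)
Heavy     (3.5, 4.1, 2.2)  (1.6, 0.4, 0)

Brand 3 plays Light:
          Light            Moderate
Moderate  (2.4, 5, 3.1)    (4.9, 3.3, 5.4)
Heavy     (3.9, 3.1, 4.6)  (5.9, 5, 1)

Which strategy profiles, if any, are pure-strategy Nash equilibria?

(Moderate, Light, None): Brand 1 can switch to Heavy (1.9 → 3.5). Not NE.
(Moderate, Light, Light): Brand 1 can switch to Heavy (2.4 → 3.9). Not NE.
(Moderate, Moderate, None): Brand 2 can switch to Light (0.7 → 2.2). Not NE.
(Moderate, Moderate, Light): Brand 1 can switch to Heavy (4.9 → 5.9). Not NE.
(Heavy, Light, None): Brand 3 can switch to Light (2.2 → 4.6). Not NE.
(Heavy, Light, Light): Brand 2 can switch to Moderate (3.1 → 5). Not NE.
(Heavy, Moderate, Light): Brand 1 gets 5.9, best alternative 4.9; Brand 2 gets 5, best alternative 3.1; Brand 3 gets 1, best alternative 0. No profitable deviation — NE.
(The remaining 1 profile has a profitable deviation by the same check.)

The unique pure-strategy Nash equilibrium is (Heavy, Moderate, Light).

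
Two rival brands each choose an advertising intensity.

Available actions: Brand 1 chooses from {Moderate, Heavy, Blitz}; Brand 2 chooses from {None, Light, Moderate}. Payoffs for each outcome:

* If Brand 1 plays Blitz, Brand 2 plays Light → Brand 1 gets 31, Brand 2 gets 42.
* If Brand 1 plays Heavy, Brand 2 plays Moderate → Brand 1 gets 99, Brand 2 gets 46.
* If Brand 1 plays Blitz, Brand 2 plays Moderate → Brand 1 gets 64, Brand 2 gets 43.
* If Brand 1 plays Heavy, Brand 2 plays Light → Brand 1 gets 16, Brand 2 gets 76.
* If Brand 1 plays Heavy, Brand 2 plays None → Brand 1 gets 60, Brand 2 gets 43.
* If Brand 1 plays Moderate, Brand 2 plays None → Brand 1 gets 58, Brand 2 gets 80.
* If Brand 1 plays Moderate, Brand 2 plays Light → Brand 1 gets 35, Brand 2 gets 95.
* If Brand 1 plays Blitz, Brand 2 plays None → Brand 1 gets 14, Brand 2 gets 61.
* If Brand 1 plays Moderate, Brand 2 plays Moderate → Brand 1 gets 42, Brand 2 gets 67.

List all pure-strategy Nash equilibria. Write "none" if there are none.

(Moderate, Light)

For each strategy profile, look for a profitable unilateral deviation.
(Moderate, None): Brand 1 can switch to Heavy (58 → 60). Not NE.
(Moderate, Light): Brand 1 gets 35, best alternative 31; Brand 2 gets 95, best alternative 80. No profitable deviation — NE.
(Moderate, Moderate): Brand 1 can switch to Heavy (42 → 99). Not NE.
(Heavy, None): Brand 2 can switch to Light (43 → 76). Not NE.
(Heavy, Light): Brand 1 can switch to Moderate (16 → 35). Not NE.
(Heavy, Moderate): Brand 2 can switch to Light (46 → 76). Not NE.
(Blitz, None): Brand 1 can switch to Moderate (14 → 58). Not NE.
(Blitz, Light): Brand 1 can switch to Moderate (31 → 35). Not NE.
(Blitz, Moderate): Brand 1 can switch to Heavy (64 → 99). Not NE.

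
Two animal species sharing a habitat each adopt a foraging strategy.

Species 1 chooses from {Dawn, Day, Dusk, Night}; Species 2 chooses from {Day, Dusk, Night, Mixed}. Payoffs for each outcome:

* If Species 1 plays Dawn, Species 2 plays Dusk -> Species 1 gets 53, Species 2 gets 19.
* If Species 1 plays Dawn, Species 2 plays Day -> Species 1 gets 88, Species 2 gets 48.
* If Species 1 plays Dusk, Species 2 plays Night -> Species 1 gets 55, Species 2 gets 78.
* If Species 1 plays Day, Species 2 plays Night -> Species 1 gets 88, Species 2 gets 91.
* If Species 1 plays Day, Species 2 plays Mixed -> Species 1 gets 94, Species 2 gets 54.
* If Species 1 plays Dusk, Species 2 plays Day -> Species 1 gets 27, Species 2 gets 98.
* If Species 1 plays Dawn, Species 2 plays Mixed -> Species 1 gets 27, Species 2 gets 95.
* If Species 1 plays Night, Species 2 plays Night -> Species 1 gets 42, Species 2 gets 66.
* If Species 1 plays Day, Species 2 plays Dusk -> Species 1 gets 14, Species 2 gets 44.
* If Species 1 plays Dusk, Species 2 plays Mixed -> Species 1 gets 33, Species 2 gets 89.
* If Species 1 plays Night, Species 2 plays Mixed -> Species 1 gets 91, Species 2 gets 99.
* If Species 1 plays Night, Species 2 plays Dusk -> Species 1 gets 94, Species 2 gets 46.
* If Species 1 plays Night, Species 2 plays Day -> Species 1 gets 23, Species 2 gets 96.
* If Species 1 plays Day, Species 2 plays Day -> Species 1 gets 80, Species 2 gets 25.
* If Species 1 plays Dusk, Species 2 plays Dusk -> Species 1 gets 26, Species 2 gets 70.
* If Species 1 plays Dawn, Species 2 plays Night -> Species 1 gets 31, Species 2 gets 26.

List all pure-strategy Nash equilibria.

Species 1 against Day: payoffs 88, 80, 27, 23 → best response Dawn.
Species 1 against Dusk: payoffs 53, 14, 26, 94 → best response Night.
Species 1 against Night: payoffs 31, 88, 55, 42 → best response Day.
Species 1 against Mixed: payoffs 27, 94, 33, 91 → best response Day.
Species 2 against Dawn: payoffs 48, 19, 26, 95 → best response Mixed.
Species 2 against Day: payoffs 25, 44, 91, 54 → best response Night.
Species 2 against Dusk: payoffs 98, 70, 78, 89 → best response Day.
Species 2 against Night: payoffs 96, 46, 66, 99 → best response Mixed.
Mutual best responses: (Day, Night).

(Day, Night)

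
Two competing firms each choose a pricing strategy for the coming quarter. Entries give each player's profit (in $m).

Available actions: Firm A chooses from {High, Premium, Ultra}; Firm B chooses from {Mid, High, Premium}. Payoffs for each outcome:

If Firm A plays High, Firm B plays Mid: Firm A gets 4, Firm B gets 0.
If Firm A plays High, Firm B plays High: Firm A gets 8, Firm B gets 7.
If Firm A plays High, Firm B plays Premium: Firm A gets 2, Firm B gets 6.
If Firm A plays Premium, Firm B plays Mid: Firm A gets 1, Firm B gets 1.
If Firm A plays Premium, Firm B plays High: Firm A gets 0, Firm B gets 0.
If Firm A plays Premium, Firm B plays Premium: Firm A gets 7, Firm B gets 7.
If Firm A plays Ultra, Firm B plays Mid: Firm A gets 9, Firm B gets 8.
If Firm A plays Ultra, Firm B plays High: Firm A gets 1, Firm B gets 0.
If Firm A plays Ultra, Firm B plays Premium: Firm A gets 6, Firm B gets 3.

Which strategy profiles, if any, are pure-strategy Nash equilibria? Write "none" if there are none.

The pure Nash equilibria are (High, High); (Premium, Premium); (Ultra, Mid).

Firm A against Mid: payoffs 4, 1, 9 → best response Ultra.
Firm A against High: payoffs 8, 0, 1 → best response High.
Firm A against Premium: payoffs 2, 7, 6 → best response Premium.
Firm B against High: payoffs 0, 7, 6 → best response High.
Firm B against Premium: payoffs 1, 0, 7 → best response Premium.
Firm B against Ultra: payoffs 8, 0, 3 → best response Mid.
Mutual best responses: (High, High); (Premium, Premium); (Ultra, Mid).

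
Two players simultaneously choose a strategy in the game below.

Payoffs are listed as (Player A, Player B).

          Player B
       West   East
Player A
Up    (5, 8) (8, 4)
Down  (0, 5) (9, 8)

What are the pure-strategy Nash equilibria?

(Up, West), (Down, East)

Player A against West: payoffs 5, 0 → best response Up.
Player A against East: payoffs 8, 9 → best response Down.
Player B against Up: payoffs 8, 4 → best response West.
Player B against Down: payoffs 5, 8 → best response East.
Mutual best responses: (Up, West); (Down, East).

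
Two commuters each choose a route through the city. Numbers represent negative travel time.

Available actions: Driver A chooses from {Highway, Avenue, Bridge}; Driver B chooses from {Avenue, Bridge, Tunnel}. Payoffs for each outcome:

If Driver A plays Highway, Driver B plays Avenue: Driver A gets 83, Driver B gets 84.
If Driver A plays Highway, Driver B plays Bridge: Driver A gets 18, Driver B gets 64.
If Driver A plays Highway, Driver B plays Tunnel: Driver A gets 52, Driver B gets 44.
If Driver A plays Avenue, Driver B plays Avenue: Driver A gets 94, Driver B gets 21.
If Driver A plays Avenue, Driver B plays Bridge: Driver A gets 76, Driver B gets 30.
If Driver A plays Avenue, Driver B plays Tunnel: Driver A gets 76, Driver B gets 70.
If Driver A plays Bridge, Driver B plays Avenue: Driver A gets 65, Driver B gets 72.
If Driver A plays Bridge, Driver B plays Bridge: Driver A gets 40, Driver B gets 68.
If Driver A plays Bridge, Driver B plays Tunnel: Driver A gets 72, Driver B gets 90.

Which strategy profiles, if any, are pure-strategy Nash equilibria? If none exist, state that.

(Avenue, Tunnel)

Check each profile: it is a Nash equilibrium iff no player can strictly gain by switching unilaterally.
(Highway, Avenue): Driver A can switch to Avenue (83 → 94). Not NE.
(Highway, Bridge): Driver A can switch to Avenue (18 → 76). Not NE.
(Highway, Tunnel): Driver A can switch to Avenue (52 → 76). Not NE.
(Avenue, Avenue): Driver B can switch to Bridge (21 → 30). Not NE.
(Avenue, Bridge): Driver B can switch to Tunnel (30 → 70). Not NE.
(Avenue, Tunnel): Driver A gets 76, best alternative 72; Driver B gets 70, best alternative 30. No profitable deviation — NE.
(Bridge, Avenue): Driver A can switch to Highway (65 → 83). Not NE.
(Bridge, Bridge): Driver A can switch to Avenue (40 → 76). Not NE.
(Bridge, Tunnel): Driver A can switch to Avenue (72 → 76). Not NE.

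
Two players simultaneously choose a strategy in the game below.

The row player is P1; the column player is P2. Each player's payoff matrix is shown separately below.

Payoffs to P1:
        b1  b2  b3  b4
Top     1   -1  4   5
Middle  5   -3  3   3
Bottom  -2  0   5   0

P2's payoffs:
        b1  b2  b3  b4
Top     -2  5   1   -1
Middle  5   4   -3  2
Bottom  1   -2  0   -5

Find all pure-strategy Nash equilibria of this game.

Check each profile: it is a Nash equilibrium iff no player can strictly gain by switching unilaterally.
(Top, b1): P1 can switch to Middle (1 → 5). Not NE.
(Top, b2): P1 can switch to Bottom (-1 → 0). Not NE.
(Top, b3): P1 can switch to Bottom (4 → 5). Not NE.
(Top, b4): P2 can switch to b2 (-1 → 5). Not NE.
(Middle, b1): P1 gets 5, best alternative 1; P2 gets 5, best alternative 4. No profitable deviation — NE.
(Middle, b2): P1 can switch to Top (-3 → -1). Not NE.
(Middle, b3): P1 can switch to Top (3 → 4). Not NE.
(The remaining 5 profiles each have a profitable deviation by the same check.)

(Middle, b1)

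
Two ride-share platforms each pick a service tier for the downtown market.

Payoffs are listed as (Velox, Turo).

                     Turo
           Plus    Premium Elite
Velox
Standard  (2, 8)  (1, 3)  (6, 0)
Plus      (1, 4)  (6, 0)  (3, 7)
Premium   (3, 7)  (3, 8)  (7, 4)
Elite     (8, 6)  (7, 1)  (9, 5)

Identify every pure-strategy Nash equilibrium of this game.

For each strategy profile, look for a profitable unilateral deviation.
(Standard, Plus): Velox can switch to Premium (2 → 3). Not NE.
(Standard, Premium): Velox can switch to Plus (1 → 6). Not NE.
(Standard, Elite): Velox can switch to Premium (6 → 7). Not NE.
(Plus, Plus): Velox can switch to Standard (1 → 2). Not NE.
(Plus, Premium): Velox can switch to Elite (6 → 7). Not NE.
(Plus, Elite): Velox can switch to Standard (3 → 6). Not NE.
(Premium, Plus): Velox can switch to Elite (3 → 8). Not NE.
(Premium, Premium): Velox can switch to Plus (3 → 6). Not NE.
(Premium, Elite): Velox can switch to Elite (7 → 9). Not NE.
(Elite, Plus): Velox gets 8, best alternative 3; Turo gets 6, best alternative 5. No profitable deviation — NE.
(Elite, Premium): Turo can switch to Plus (1 → 6). Not NE.
(The remaining 1 profile has a profitable deviation by the same check.)

Pure NE: (Elite, Plus)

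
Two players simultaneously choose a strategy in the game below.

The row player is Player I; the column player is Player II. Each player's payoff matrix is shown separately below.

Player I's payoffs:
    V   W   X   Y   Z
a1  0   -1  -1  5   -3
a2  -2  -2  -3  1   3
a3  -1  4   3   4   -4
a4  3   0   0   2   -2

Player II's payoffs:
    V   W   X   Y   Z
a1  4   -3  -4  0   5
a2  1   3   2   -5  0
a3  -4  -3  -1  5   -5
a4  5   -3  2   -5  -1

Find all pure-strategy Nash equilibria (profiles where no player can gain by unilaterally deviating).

Pure NE: (a4, V)

For each strategy profile, look for a profitable unilateral deviation.
(a1, V): Player I can switch to a4 (0 → 3). Not NE.
(a1, W): Player I can switch to a3 (-1 → 4). Not NE.
(a1, X): Player I can switch to a3 (-1 → 3). Not NE.
(a1, Y): Player II can switch to V (0 → 4). Not NE.
(a1, Z): Player I can switch to a2 (-3 → 3). Not NE.
(a2, V): Player I can switch to a1 (-2 → 0). Not NE.
(a2, W): Player I can switch to a1 (-2 → -1). Not NE.
(a2, X): Player I can switch to a1 (-3 → -1). Not NE.
(a2, Y): Player I can switch to a1 (1 → 5). Not NE.
(a2, Z): Player II can switch to V (0 → 1). Not NE.
(a3, V): Player I can switch to a1 (-1 → 0). Not NE.
(a3, W): Player II can switch to X (-3 → -1). Not NE.
(a4, V): Player I gets 3, best alternative 0; Player II gets 5, best alternative 2. No profitable deviation — NE.
(The remaining 7 profiles each have a profitable deviation by the same check.)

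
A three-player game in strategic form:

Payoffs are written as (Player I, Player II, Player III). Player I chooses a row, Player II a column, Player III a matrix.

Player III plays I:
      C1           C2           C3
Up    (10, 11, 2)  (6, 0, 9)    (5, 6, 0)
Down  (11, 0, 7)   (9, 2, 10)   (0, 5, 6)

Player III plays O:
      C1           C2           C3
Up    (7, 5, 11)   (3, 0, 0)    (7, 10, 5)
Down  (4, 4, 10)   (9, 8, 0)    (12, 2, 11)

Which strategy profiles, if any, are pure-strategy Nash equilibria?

(Up, C1, I): Player I can switch to Down (10 → 11). Not NE.
(Up, C1, O): Player II can switch to C3 (5 → 10). Not NE.
(Up, C2, I): Player I can switch to Down (6 → 9). Not NE.
(Up, C2, O): Player I can switch to Down (3 → 9). Not NE.
(Up, C3, I): Player II can switch to C1 (6 → 11). Not NE.
(Up, C3, O): Player I can switch to Down (7 → 12). Not NE.
(The remaining 6 profiles each have a profitable deviation by the same check.)

none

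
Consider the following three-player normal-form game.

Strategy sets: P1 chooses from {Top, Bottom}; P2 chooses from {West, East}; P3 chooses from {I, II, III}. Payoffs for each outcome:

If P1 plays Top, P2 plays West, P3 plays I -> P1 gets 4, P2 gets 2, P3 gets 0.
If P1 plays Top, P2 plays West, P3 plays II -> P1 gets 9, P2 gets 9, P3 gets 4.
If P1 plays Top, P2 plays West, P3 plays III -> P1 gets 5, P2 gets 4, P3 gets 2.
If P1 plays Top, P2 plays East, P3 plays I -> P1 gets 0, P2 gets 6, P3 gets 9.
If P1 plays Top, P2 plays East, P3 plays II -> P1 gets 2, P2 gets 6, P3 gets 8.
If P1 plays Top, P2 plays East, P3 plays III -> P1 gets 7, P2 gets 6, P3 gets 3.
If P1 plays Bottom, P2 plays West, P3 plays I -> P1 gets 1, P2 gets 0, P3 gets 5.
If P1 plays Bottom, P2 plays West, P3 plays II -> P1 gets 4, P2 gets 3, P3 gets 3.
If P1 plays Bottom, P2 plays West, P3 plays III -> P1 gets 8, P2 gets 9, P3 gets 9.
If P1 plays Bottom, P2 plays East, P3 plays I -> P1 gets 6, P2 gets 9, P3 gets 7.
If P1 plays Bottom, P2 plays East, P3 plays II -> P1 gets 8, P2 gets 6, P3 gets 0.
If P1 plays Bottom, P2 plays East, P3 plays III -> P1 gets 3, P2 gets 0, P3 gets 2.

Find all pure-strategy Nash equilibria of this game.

(Top, West, II); (Bottom, West, III); (Bottom, East, I)

P1 against (West, I): payoffs 4, 1 → best response Top.
P1 against (West, II): payoffs 9, 4 → best response Top.
P1 against (West, III): payoffs 5, 8 → best response Bottom.
P1 against (East, I): payoffs 0, 6 → best response Bottom.
P1 against (East, II): payoffs 2, 8 → best response Bottom.
P1 against (East, III): payoffs 7, 3 → best response Top.
P2 against (Top, I): payoffs 2, 6 → best response East.
P2 against (Top, II): payoffs 9, 6 → best response West.
P2 against (Top, III): payoffs 4, 6 → best response East.
P2 against (Bottom, I): payoffs 0, 9 → best response East.
P2 against (Bottom, II): payoffs 3, 6 → best response East.
P2 against (Bottom, III): payoffs 9, 0 → best response West.
P3 against (Top, West): payoffs 0, 4, 2 → best response II.
P3 against (Top, East): payoffs 9, 8, 3 → best response I.
P3 against (Bottom, West): payoffs 5, 3, 9 → best response III.
P3 against (Bottom, East): payoffs 7, 0, 2 → best response I.
Mutual best responses: (Top, West, II); (Bottom, West, III); (Bottom, East, I).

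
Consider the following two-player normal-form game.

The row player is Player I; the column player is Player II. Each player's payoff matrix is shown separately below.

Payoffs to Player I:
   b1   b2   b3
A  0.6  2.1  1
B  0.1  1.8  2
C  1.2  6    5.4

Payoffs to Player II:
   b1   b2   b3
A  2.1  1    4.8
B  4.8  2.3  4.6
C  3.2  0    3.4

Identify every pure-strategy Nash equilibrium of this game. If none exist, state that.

(A, b1): Player I can switch to C (0.6 → 1.2). Not NE.
(A, b2): Player I can switch to C (2.1 → 6). Not NE.
(A, b3): Player I can switch to B (1 → 2). Not NE.
(B, b1): Player I can switch to A (0.1 → 0.6). Not NE.
(B, b2): Player I can switch to A (1.8 → 2.1). Not NE.
(B, b3): Player I can switch to C (2 → 5.4). Not NE.
(C, b1): Player II can switch to b3 (3.2 → 3.4). Not NE.
(C, b2): Player II can switch to b1 (0 → 3.2). Not NE.
(C, b3): Player I gets 5.4, best alternative 2; Player II gets 3.4, best alternative 3.2. No profitable deviation — NE.

The unique pure-strategy Nash equilibrium is (C, b3).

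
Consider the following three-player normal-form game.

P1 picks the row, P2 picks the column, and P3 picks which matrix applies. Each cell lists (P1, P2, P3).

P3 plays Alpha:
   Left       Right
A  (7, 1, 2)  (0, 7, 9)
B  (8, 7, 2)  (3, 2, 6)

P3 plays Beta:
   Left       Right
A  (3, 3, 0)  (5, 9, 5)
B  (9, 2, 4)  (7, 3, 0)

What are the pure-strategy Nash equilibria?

No pure-strategy Nash equilibrium.

(A, Left, Alpha): P1 can switch to B (7 → 8). Not NE.
(A, Left, Beta): P1 can switch to B (3 → 9). Not NE.
(A, Right, Alpha): P1 can switch to B (0 → 3). Not NE.
(A, Right, Beta): P1 can switch to B (5 → 7). Not NE.
(B, Left, Alpha): P3 can switch to Beta (2 → 4). Not NE.
(B, Left, Beta): P2 can switch to Right (2 → 3). Not NE.
(B, Right, Alpha): P2 can switch to Left (2 → 7). Not NE.
(B, Right, Beta): P3 can switch to Alpha (0 → 6). Not NE.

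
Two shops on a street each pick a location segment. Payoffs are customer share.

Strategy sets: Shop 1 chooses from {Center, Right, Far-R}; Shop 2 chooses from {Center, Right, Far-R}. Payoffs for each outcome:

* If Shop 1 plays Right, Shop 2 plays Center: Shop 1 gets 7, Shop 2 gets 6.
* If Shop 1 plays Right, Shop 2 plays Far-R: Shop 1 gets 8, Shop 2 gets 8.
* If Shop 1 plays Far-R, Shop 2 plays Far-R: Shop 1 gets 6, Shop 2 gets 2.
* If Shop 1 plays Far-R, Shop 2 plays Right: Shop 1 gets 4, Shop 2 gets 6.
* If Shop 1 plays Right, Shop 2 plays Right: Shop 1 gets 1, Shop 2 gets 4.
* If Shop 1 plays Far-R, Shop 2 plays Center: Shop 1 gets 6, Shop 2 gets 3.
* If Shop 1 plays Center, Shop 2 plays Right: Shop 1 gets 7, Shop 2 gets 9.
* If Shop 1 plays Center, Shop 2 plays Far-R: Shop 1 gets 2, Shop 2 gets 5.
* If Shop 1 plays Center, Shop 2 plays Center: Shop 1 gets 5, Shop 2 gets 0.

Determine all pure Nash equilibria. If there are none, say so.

(Center, Center): Shop 1 can switch to Right (5 → 7). Not NE.
(Center, Right): Shop 1 gets 7, best alternative 4; Shop 2 gets 9, best alternative 5. No profitable deviation — NE.
(Center, Far-R): Shop 1 can switch to Right (2 → 8). Not NE.
(Right, Center): Shop 2 can switch to Far-R (6 → 8). Not NE.
(Right, Right): Shop 1 can switch to Center (1 → 7). Not NE.
(Right, Far-R): Shop 1 gets 8, best alternative 6; Shop 2 gets 8, best alternative 6. No profitable deviation — NE.
(Far-R, Center): Shop 1 can switch to Right (6 → 7). Not NE.
(Far-R, Right): Shop 1 can switch to Center (4 → 7). Not NE.
(Far-R, Far-R): Shop 1 can switch to Right (6 → 8). Not NE.

Pure-strategy Nash equilibria: (Center, Right); (Right, Far-R)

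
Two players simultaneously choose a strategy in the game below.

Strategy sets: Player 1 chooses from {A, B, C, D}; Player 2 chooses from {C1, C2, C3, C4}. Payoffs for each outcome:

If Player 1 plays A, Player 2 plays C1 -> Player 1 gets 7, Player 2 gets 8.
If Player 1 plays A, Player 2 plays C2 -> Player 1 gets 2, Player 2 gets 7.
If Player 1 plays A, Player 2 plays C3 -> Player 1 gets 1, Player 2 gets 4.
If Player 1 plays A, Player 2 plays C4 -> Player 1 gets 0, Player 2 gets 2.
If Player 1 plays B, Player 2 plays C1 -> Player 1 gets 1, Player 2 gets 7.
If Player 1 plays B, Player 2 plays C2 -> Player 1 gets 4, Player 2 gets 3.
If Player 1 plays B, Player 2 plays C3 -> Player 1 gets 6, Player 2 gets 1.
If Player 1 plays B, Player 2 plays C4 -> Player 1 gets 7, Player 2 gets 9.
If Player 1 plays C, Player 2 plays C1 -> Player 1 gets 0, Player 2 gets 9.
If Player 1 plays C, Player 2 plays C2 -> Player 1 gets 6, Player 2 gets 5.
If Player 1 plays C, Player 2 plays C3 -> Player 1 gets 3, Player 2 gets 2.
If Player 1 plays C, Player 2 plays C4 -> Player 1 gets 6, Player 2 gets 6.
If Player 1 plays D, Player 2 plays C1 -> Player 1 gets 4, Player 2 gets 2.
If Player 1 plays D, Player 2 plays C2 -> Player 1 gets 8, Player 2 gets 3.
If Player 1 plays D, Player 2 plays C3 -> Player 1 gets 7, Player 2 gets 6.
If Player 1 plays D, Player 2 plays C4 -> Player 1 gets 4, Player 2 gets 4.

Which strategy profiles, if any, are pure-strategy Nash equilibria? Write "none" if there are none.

(A, C1): Player 1 gets 7, best alternative 4; Player 2 gets 8, best alternative 7. No profitable deviation — NE.
(A, C2): Player 1 can switch to B (2 → 4). Not NE.
(A, C3): Player 1 can switch to B (1 → 6). Not NE.
(A, C4): Player 1 can switch to B (0 → 7). Not NE.
(B, C1): Player 1 can switch to A (1 → 7). Not NE.
(B, C2): Player 1 can switch to C (4 → 6). Not NE.
(B, C3): Player 1 can switch to D (6 → 7). Not NE.
(B, C4): Player 1 gets 7, best alternative 6; Player 2 gets 9, best alternative 7. No profitable deviation — NE.
(C, C1): Player 1 can switch to A (0 → 7). Not NE.
(C, C2): Player 1 can switch to D (6 → 8). Not NE.
(D, C3): Player 1 gets 7, best alternative 6; Player 2 gets 6, best alternative 4. No profitable deviation — NE.
(The remaining 5 profiles each have a profitable deviation by the same check.)

(A, C1) and (B, C4) and (D, C3)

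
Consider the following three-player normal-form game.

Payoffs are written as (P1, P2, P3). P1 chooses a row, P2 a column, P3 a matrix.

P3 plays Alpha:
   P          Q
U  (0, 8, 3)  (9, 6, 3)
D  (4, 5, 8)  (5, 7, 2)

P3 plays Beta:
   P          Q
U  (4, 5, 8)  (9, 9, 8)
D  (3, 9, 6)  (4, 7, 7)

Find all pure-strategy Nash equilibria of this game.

P1 against (P, Alpha): payoffs 0, 4 → best response D.
P1 against (P, Beta): payoffs 4, 3 → best response U.
P1 against (Q, Alpha): payoffs 9, 5 → best response U.
P1 against (Q, Beta): payoffs 9, 4 → best response U.
P2 against (U, Alpha): payoffs 8, 6 → best response P.
P2 against (U, Beta): payoffs 5, 9 → best response Q.
P2 against (D, Alpha): payoffs 5, 7 → best response Q.
P2 against (D, Beta): payoffs 9, 7 → best response P.
P3 against (U, P): payoffs 3, 8 → best response Beta.
P3 against (U, Q): payoffs 3, 8 → best response Beta.
P3 against (D, P): payoffs 8, 6 → best response Alpha.
P3 against (D, Q): payoffs 2, 7 → best response Beta.
Mutual best responses: (U, Q, Beta).

Pure NE: (U, Q, Beta)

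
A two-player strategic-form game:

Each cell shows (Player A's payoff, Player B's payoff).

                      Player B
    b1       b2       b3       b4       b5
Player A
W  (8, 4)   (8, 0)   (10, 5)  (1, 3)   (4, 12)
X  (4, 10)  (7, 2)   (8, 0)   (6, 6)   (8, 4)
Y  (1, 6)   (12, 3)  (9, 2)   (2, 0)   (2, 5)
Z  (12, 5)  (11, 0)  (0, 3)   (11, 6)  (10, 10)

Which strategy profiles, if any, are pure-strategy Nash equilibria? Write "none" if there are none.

The unique pure-strategy Nash equilibrium is (Z, b5).

Mark each player's best response to every combination of opponents' strategies; a profile where every player is best-responding is a pure Nash equilibrium.
Player A against b1: payoffs 8, 4, 1, 12 → best response Z.
Player A against b2: payoffs 8, 7, 12, 11 → best response Y.
Player A against b3: payoffs 10, 8, 9, 0 → best response W.
Player A against b4: payoffs 1, 6, 2, 11 → best response Z.
Player A against b5: payoffs 4, 8, 2, 10 → best response Z.
Player B against W: payoffs 4, 0, 5, 3, 12 → best response b5.
Player B against X: payoffs 10, 2, 0, 6, 4 → best response b1.
Player B against Y: payoffs 6, 3, 2, 0, 5 → best response b1.
Player B against Z: payoffs 5, 0, 3, 6, 10 → best response b5.
Mutual best responses: (Z, b5).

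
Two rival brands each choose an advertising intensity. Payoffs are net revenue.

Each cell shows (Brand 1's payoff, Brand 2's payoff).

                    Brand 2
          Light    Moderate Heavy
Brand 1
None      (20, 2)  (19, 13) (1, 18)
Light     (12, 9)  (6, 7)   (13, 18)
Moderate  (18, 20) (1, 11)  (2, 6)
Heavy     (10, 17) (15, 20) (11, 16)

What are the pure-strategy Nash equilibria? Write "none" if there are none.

Pure NE: (Light, Heavy)

Brand 1 against Light: payoffs 20, 12, 18, 10 → best response None.
Brand 1 against Moderate: payoffs 19, 6, 1, 15 → best response None.
Brand 1 against Heavy: payoffs 1, 13, 2, 11 → best response Light.
Brand 2 against None: payoffs 2, 13, 18 → best response Heavy.
Brand 2 against Light: payoffs 9, 7, 18 → best response Heavy.
Brand 2 against Moderate: payoffs 20, 11, 6 → best response Light.
Brand 2 against Heavy: payoffs 17, 20, 16 → best response Moderate.
Mutual best responses: (Light, Heavy).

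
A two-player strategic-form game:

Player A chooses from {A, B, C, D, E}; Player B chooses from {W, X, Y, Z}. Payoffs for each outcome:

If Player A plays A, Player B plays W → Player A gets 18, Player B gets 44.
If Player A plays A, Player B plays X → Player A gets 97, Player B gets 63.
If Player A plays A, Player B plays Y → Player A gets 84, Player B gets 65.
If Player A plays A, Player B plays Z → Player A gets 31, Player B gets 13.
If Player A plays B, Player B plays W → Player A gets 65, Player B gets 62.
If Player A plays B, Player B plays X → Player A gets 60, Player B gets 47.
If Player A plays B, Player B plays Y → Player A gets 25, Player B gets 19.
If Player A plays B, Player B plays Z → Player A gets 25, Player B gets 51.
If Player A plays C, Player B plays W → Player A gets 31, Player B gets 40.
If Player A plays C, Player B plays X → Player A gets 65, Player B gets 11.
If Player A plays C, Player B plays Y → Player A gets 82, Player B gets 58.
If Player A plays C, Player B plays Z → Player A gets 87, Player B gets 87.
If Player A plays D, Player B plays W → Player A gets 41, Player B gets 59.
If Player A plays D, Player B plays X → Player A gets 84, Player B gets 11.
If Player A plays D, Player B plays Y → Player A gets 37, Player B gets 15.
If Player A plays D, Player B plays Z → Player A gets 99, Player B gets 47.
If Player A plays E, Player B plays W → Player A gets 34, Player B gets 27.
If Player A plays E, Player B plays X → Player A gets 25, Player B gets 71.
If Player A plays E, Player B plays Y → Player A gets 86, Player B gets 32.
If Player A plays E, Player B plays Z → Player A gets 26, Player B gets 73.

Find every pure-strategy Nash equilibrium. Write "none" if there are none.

(A, W): Player A can switch to B (18 → 65). Not NE.
(A, X): Player B can switch to Y (63 → 65). Not NE.
(A, Y): Player A can switch to E (84 → 86). Not NE.
(A, Z): Player A can switch to C (31 → 87). Not NE.
(B, W): Player A gets 65, best alternative 41; Player B gets 62, best alternative 51. No profitable deviation — NE.
(B, X): Player A can switch to A (60 → 97). Not NE.
(B, Y): Player A can switch to A (25 → 84). Not NE.
(The remaining 13 profiles each have a profitable deviation by the same check.)

(B, W)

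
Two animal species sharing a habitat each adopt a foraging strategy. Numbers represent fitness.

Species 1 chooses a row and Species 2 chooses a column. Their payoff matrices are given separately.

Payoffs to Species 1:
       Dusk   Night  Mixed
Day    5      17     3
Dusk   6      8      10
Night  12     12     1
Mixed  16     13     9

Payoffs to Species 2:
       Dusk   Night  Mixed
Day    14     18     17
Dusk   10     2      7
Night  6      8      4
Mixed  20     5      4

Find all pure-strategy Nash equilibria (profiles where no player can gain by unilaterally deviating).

For each player, find the best response to each opponent profile; mutual best responses are the pure NE.
Species 1 against Dusk: payoffs 5, 6, 12, 16 → best response Mixed.
Species 1 against Night: payoffs 17, 8, 12, 13 → best response Day.
Species 1 against Mixed: payoffs 3, 10, 1, 9 → best response Dusk.
Species 2 against Day: payoffs 14, 18, 17 → best response Night.
Species 2 against Dusk: payoffs 10, 2, 7 → best response Dusk.
Species 2 against Night: payoffs 6, 8, 4 → best response Night.
Species 2 against Mixed: payoffs 20, 5, 4 → best response Dusk.
Mutual best responses: (Day, Night); (Mixed, Dusk).

(Day, Night); (Mixed, Dusk)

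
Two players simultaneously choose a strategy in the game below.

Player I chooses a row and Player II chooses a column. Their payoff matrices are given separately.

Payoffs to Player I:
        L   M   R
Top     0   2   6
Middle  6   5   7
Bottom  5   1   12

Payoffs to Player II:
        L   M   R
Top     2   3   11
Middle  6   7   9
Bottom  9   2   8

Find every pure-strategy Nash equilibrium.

Player I against L: payoffs 0, 6, 5 → best response Middle.
Player I against M: payoffs 2, 5, 1 → best response Middle.
Player I against R: payoffs 6, 7, 12 → best response Bottom.
Player II against Top: payoffs 2, 3, 11 → best response R.
Player II against Middle: payoffs 6, 7, 9 → best response R.
Player II against Bottom: payoffs 9, 2, 8 → best response L.
No profile is a mutual best response for all players.

none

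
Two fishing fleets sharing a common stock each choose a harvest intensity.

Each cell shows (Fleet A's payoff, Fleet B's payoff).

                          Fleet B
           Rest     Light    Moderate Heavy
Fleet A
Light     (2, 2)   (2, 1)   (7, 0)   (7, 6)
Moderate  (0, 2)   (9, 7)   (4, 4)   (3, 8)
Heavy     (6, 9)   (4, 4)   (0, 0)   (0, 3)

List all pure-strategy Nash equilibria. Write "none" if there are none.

(Light, Rest): Fleet A can switch to Heavy (2 → 6). Not NE.
(Light, Light): Fleet A can switch to Moderate (2 → 9). Not NE.
(Light, Moderate): Fleet B can switch to Rest (0 → 2). Not NE.
(Light, Heavy): Fleet A gets 7, best alternative 3; Fleet B gets 6, best alternative 2. No profitable deviation — NE.
(Moderate, Rest): Fleet A can switch to Light (0 → 2). Not NE.
(Moderate, Light): Fleet B can switch to Heavy (7 → 8). Not NE.
(Moderate, Moderate): Fleet A can switch to Light (4 → 7). Not NE.
(Moderate, Heavy): Fleet A can switch to Light (3 → 7). Not NE.
(Heavy, Rest): Fleet A gets 6, best alternative 2; Fleet B gets 9, best alternative 4. No profitable deviation — NE.
(Heavy, Light): Fleet A can switch to Moderate (4 → 9). Not NE.
(The remaining 2 profiles each have a profitable deviation by the same check.)

The pure Nash equilibria are (Light, Heavy); (Heavy, Rest).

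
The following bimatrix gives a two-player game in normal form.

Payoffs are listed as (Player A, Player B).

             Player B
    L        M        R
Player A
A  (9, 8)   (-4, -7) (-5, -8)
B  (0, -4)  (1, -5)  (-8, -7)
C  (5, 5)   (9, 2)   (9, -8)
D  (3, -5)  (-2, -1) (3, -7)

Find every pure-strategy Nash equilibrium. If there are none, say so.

Player A against L: payoffs 9, 0, 5, 3 → best response A.
Player A against M: payoffs -4, 1, 9, -2 → best response C.
Player A against R: payoffs -5, -8, 9, 3 → best response C.
Player B against A: payoffs 8, -7, -8 → best response L.
Player B against B: payoffs -4, -5, -7 → best response L.
Player B against C: payoffs 5, 2, -8 → best response L.
Player B against D: payoffs -5, -1, -7 → best response M.
Mutual best responses: (A, L).

The unique pure-strategy Nash equilibrium is (A, L).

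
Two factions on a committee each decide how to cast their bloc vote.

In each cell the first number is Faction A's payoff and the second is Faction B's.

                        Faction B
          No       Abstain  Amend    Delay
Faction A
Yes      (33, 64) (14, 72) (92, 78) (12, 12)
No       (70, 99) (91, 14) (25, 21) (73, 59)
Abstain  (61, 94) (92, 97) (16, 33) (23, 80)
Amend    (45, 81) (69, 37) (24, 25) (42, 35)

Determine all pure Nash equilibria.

Check each profile: it is a Nash equilibrium iff no player can strictly gain by switching unilaterally.
(Yes, No): Faction A can switch to No (33 → 70). Not NE.
(Yes, Abstain): Faction A can switch to No (14 → 91). Not NE.
(Yes, Amend): Faction A gets 92, best alternative 25; Faction B gets 78, best alternative 72. No profitable deviation — NE.
(Yes, Delay): Faction A can switch to No (12 → 73). Not NE.
(No, No): Faction A gets 70, best alternative 61; Faction B gets 99, best alternative 59. No profitable deviation — NE.
(No, Abstain): Faction A can switch to Abstain (91 → 92). Not NE.
(No, Amend): Faction A can switch to Yes (25 → 92). Not NE.
(No, Delay): Faction B can switch to No (59 → 99). Not NE.
(Abstain, Abstain): Faction A gets 92, best alternative 91; Faction B gets 97, best alternative 94. No profitable deviation — NE.
(The remaining 7 profiles each have a profitable deviation by the same check.)

(Yes, Amend), (No, No), (Abstain, Abstain)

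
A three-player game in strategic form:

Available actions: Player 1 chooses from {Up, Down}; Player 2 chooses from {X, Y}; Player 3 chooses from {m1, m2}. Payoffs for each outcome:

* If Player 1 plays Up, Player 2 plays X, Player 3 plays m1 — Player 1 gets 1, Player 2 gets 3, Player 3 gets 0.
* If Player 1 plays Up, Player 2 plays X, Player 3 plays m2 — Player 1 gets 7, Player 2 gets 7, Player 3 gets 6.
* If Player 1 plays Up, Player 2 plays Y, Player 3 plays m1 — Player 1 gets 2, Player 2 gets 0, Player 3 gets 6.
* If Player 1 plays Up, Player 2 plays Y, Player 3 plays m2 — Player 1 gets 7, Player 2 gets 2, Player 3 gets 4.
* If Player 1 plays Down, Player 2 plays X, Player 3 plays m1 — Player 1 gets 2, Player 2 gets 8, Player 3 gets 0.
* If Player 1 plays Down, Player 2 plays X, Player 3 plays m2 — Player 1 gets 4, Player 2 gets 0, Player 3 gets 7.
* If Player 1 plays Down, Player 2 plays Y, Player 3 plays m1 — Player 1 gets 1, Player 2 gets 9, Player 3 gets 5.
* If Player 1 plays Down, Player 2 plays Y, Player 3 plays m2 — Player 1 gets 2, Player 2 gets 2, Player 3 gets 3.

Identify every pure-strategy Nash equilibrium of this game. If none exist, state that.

The unique pure-strategy Nash equilibrium is (Up, X, m2).

(Up, X, m1): Player 1 can switch to Down (1 → 2). Not NE.
(Up, X, m2): Player 1 gets 7, best alternative 4; Player 2 gets 7, best alternative 2; Player 3 gets 6, best alternative 0. No profitable deviation — NE.
(Up, Y, m1): Player 2 can switch to X (0 → 3). Not NE.
(Up, Y, m2): Player 2 can switch to X (2 → 7). Not NE.
(Down, X, m1): Player 2 can switch to Y (8 → 9). Not NE.
(Down, X, m2): Player 1 can switch to Up (4 → 7). Not NE.
(Down, Y, m1): Player 1 can switch to Up (1 → 2). Not NE.
(Down, Y, m2): Player 1 can switch to Up (2 → 7). Not NE.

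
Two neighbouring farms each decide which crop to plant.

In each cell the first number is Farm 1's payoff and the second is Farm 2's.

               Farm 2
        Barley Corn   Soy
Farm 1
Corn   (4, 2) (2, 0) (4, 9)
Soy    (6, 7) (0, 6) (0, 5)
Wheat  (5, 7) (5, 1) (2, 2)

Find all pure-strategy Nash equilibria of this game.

The pure Nash equilibria are (Corn, Soy) and (Soy, Barley).

(Corn, Barley): Farm 1 can switch to Soy (4 → 6). Not NE.
(Corn, Corn): Farm 1 can switch to Wheat (2 → 5). Not NE.
(Corn, Soy): Farm 1 gets 4, best alternative 2; Farm 2 gets 9, best alternative 2. No profitable deviation — NE.
(Soy, Barley): Farm 1 gets 6, best alternative 5; Farm 2 gets 7, best alternative 6. No profitable deviation — NE.
(Soy, Corn): Farm 1 can switch to Corn (0 → 2). Not NE.
(Soy, Soy): Farm 1 can switch to Corn (0 → 4). Not NE.
(Wheat, Barley): Farm 1 can switch to Soy (5 → 6). Not NE.
(Wheat, Corn): Farm 2 can switch to Barley (1 → 7). Not NE.
(Wheat, Soy): Farm 1 can switch to Corn (2 → 4). Not NE.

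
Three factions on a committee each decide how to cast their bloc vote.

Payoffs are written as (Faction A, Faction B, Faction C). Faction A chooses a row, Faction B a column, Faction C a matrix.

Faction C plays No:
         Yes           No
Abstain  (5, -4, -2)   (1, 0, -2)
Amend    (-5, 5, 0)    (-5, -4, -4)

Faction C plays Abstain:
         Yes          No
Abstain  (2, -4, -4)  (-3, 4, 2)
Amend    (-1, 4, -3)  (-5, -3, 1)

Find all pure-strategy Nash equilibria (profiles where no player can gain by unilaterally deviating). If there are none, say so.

(Abstain, No, Abstain)

(Abstain, Yes, No): Faction B can switch to No (-4 → 0). Not NE.
(Abstain, Yes, Abstain): Faction B can switch to No (-4 → 4). Not NE.
(Abstain, No, No): Faction C can switch to Abstain (-2 → 2). Not NE.
(Abstain, No, Abstain): Faction A gets -3, best alternative -5; Faction B gets 4, best alternative -4; Faction C gets 2, best alternative -2. No profitable deviation — NE.
(Amend, Yes, No): Faction A can switch to Abstain (-5 → 5). Not NE.
(Amend, Yes, Abstain): Faction A can switch to Abstain (-1 → 2). Not NE.
(Amend, No, No): Faction A can switch to Abstain (-5 → 1). Not NE.
(Amend, No, Abstain): Faction A can switch to Abstain (-5 → -3). Not NE.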